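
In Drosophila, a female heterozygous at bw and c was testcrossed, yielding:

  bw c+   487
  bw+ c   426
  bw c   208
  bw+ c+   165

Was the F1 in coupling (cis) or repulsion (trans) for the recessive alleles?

The two most frequent classes are bw+ c (426) and bw c+ (487); these are the parental (non-recombinant) types.
So the F1 carried bw+ c on one chromosome and bw c+ on the other — the recessive alleles are on opposite chromosomes (trans / repulsion).

trans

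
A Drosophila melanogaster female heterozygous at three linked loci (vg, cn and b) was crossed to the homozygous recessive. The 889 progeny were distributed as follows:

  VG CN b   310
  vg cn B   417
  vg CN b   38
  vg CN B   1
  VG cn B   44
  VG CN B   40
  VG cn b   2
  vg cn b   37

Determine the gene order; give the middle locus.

cn

The two most frequent reciprocal classes, vg cn B and VG CN b, are the parental types, so the F1 was vg cn B / VG CN b.
The two rarest classes, vg CN B and VG cn b, are the double crossovers. Comparing them with the parentals, only the cn allele has switched, so cn is the middle locus and the order is vg – cn – b.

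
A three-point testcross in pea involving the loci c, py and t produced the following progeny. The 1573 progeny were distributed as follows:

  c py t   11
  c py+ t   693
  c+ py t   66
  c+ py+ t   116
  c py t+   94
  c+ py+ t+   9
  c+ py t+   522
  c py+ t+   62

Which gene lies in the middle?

py

The two most frequent reciprocal classes, c+ py t+ and c py+ t, are the parental types, so the F1 was c+ py t+ / c py+ t.
The two rarest classes, c+ py+ t+ and c py t, are the double crossovers. Comparing them with the parentals, only the py allele has switched, so py is the middle locus and the order is t – py – c.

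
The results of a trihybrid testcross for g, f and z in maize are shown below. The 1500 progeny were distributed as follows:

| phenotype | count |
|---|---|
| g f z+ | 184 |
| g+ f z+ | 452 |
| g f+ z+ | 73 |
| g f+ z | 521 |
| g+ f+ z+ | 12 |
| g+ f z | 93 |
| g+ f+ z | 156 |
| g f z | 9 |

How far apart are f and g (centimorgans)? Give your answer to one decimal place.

The two most frequent reciprocal classes, g f+ z and g+ f z+, are the parental types, so the F1 was g f+ z / g+ f z+.
The two rarest classes, g f z and g+ f+ z+, are the double crossovers. Comparing them with the parentals, only the f allele has switched, so f is the middle locus and the order is z – f – g.
Crossovers in the f–g interval produce the single-crossover classes g+ f+ z and g f z+ (156 + 184 = 340) plus the double crossovers (21).
RF(f–g) = (340 + 21) / 1500 = 361/1500 = 0.2407 → 24.1 centimorgans.

24.1 centimorgans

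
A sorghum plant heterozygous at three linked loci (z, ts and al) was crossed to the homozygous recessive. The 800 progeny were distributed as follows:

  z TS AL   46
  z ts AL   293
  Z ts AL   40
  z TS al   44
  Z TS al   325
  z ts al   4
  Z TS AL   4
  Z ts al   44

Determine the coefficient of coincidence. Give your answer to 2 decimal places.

The two most frequent reciprocal classes, Z TS al and z ts AL, are the parental types, so the F1 was Z TS al / z ts AL.
The two rarest classes, Z TS AL and z ts al, are the double crossovers. Comparing them with the parentals, only the al allele has switched, so al is the middle locus and the order is ts – al – z.
ts–al: (90 + 8)/800 = 0.1225; al–z: (84 + 8)/800 = 0.1150.
Expected DCO frequency = 0.1225 × 0.1150 ≈ 0.01409; observed = 8/800 ≈ 0.01000.
Coefficient of coincidence = 0.01000/0.01409 ≈ 0.71.

0.71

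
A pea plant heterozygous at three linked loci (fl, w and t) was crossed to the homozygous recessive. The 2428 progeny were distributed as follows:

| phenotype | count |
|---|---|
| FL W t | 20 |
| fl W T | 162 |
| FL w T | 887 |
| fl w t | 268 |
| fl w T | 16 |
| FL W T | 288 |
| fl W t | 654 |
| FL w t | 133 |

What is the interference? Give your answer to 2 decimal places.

The two most frequent reciprocal classes, FL w T and fl W t, are the parental types, so the F1 was FL w T / fl W t.
The two rarest classes, fl w T and FL W t, are the double crossovers. Comparing them with the parentals, only the fl allele has switched, so fl is the middle locus and the order is w – fl – t.
w–fl: (556 + 36)/2428 = 0.2438; fl–t: (295 + 36)/2428 = 0.1363.
Expected DCO frequency = 0.2438 × 0.1363 ≈ 0.03323; observed = 36/2428 ≈ 0.01483.
Coefficient of coincidence = 0.01483/0.03323 ≈ 0.45; interference = 1 − 0.45 = 0.55.

0.55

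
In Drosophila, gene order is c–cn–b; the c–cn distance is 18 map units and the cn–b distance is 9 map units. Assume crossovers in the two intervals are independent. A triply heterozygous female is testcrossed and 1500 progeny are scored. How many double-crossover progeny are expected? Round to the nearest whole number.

24

Map distances give recombination frequencies of 0.180 and 0.090 for the two intervals.
With no interference, expected double-crossover frequency = 0.180 × 0.090 = 0.01620.
Expected number = 0.01620 × 1500 = 24.30 ≈ 24.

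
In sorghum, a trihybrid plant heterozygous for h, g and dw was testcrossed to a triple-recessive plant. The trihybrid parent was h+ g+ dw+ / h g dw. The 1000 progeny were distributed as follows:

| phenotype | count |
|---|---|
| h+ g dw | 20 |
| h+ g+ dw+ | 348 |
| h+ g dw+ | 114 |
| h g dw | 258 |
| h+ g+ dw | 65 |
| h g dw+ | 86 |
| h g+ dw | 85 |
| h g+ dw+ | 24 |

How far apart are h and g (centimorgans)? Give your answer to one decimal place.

The two rarest classes, h g+ dw+ and h+ g dw, are the double crossovers. Comparing them with the parentals, only the h allele has switched, so h is the middle locus and the order is dw – h – g.
Crossovers in the h–g interval produce the single-crossover classes h+ g dw+ and h g+ dw (114 + 85 = 199) plus the double crossovers (44).
RF(h–g) = (199 + 44) / 1000 = 243/1000 = 0.2430 → 24.3 centimorgans.

24.3 centimorgans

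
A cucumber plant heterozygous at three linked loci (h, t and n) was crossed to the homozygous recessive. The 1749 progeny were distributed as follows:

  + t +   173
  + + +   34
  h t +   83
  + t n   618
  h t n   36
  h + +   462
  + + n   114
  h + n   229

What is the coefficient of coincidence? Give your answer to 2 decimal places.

0.97

The two most frequent reciprocal classes, h + + and + t n, are the parental types, so the F1 was h + + / + t n.
The two rarest classes, + + + and h t n, are the double crossovers. Comparing them with the parentals, only the h allele has switched, so h is the middle locus and the order is t – h – n.
t–h: (197 + 70)/1749 = 0.1527; h–n: (402 + 70)/1749 = 0.2699.
Expected DCO frequency = 0.1527 × 0.2699 ≈ 0.04121; observed = 70/1749 ≈ 0.04002.
Coefficient of coincidence = 0.04002/0.04121 ≈ 0.97.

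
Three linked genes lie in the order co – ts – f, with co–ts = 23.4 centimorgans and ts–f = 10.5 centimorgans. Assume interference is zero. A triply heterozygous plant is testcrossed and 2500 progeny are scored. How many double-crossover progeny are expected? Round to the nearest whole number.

Map distances give recombination frequencies of 0.234 and 0.105 for the two intervals.
With no interference, expected double-crossover frequency = 0.234 × 0.105 = 0.02457.
Expected number = 0.02457 × 2500 = 61.42 ≈ 61.

61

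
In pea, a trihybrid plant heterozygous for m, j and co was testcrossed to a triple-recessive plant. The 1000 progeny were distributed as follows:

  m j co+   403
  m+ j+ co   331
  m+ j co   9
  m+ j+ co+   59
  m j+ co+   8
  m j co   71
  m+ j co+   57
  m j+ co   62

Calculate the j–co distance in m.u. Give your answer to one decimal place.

The two most frequent reciprocal classes, m+ j+ co and m j co+, are the parental types, so the F1 was m+ j+ co / m j co+.
The two rarest classes, m+ j co and m j+ co+, are the double crossovers. Comparing them with the parentals, only the j allele has switched, so j is the middle locus and the order is co – j – m.
Crossovers in the co–j interval produce the single-crossover classes m+ j+ co+ and m j co (59 + 71 = 130) plus the double crossovers (17).
RF(co–j) = (130 + 17) / 1000 = 147/1000 = 0.1470 → 14.7 m.u.

14.7 m.u.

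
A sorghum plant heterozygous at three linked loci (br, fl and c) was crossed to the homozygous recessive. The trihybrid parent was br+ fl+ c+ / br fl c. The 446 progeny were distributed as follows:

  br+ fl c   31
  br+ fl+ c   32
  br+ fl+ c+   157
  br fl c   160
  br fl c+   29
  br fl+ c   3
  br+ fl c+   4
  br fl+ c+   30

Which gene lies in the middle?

fl

The two rarest classes, br+ fl c+ and br fl+ c, are the double crossovers. Comparing them with the parentals, only the fl allele has switched, so fl is the middle locus and the order is br – fl – c.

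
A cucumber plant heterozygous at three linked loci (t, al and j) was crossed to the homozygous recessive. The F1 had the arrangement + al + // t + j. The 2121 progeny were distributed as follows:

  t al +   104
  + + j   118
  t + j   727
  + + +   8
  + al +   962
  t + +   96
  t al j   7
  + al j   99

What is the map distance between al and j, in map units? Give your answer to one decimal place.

The two rarest classes, + + + and t al j, are the double crossovers. Comparing them with the parentals, only the al allele has switched, so al is the middle locus and the order is j – al – t.
Crossovers in the j–al interval produce the single-crossover classes + al j and t + + (99 + 96 = 195) plus the double crossovers (15).
RF(j–al) = (195 + 15) / 2121 = 210/2121 = 0.0990 → 9.9 map units.

9.9 map units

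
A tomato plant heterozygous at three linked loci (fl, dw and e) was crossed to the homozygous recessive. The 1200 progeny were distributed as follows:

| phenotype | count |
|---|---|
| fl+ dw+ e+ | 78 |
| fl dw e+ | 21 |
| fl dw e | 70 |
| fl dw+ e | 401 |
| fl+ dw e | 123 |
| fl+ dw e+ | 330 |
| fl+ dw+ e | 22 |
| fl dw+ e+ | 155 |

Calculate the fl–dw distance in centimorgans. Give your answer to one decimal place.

15.9 centimorgans

The two most frequent reciprocal classes, fl+ dw e+ and fl dw+ e, are the parental types, so the F1 was fl+ dw e+ / fl dw+ e.
The two rarest classes, fl dw e+ and fl+ dw+ e, are the double crossovers. Comparing them with the parentals, only the fl allele has switched, so fl is the middle locus and the order is dw – fl – e.
Crossovers in the dw–fl interval produce the single-crossover classes fl+ dw+ e+ and fl dw e (78 + 70 = 148) plus the double crossovers (43).
RF(dw–fl) = (148 + 43) / 1200 = 191/1200 = 0.1592 → 15.9 centimorgans.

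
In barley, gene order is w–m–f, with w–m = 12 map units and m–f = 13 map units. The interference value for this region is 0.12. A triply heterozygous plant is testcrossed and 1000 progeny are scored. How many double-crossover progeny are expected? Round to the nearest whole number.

14

Map distances give recombination frequencies of 0.120 and 0.130 for the two intervals.
With interference 0.12 (so coincidence = 0.88), expected double-crossover frequency = 0.120 × 0.130 × 0.88 = 0.01373.
Expected number = 0.01373 × 1000 = 13.73 ≈ 14.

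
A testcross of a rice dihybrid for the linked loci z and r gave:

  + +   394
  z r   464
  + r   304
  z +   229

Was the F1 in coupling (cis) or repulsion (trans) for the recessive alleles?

cis

The two most frequent classes are + + (394) and z r (464); these are the parental (non-recombinant) types.
So the F1 carried + + on one chromosome and z r on the other — the recessive alleles are on the same chromosome (cis / coupling).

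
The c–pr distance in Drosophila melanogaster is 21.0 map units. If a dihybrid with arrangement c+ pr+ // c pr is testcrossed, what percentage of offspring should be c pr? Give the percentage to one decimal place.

39.5%

A map distance of 21.0 map units corresponds to a recombination frequency of 0.210.
The F1 is c+ pr+ / c pr, so c pr is a parental gamete class with expected frequency (1 − r)/2 = 0.790/2 = 0.3950.
That is 0.3950 = 39.5% of the progeny.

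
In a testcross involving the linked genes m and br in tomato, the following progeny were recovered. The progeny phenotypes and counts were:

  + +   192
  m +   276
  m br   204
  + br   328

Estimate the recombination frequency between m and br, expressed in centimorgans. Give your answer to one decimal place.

39.6 centimorgans

The two most frequent classes, + br (328) and m + (276), are the parental types, so the F1 was + br / m +.
The recombinant classes are + + and m br: 192 + 204 = 396.
Recombination frequency = 396/1000 = 0.3960 ≈ 39.6%, i.e. 39.6 centimorgans.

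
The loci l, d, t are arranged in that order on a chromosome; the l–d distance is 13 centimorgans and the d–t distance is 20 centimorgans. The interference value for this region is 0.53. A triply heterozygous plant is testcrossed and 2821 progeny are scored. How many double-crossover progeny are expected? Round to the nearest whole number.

34

Map distances give recombination frequencies of 0.130 and 0.200 for the two intervals.
With interference 0.53 (so coincidence = 0.47), expected double-crossover frequency = 0.130 × 0.200 × 0.47 = 0.01222.
Expected number = 0.01222 × 2821 = 34.47 ≈ 34.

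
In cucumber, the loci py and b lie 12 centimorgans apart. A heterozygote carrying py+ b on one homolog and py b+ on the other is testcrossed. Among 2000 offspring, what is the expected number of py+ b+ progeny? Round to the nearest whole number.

120

A map distance of 12 centimorgans corresponds to a recombination frequency of 0.120.
The F1 is py+ b / py b+, so py+ b+ is a recombinant gamete class with expected frequency r/2 = 0.120/2 = 0.0600.
Expected number = 0.0600 × 2000 = 120.00 ≈ 120.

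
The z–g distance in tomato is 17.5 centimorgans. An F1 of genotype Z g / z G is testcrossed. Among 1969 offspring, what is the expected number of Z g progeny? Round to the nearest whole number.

A map distance of 17.5 centimorgans corresponds to a recombination frequency of 0.175.
The F1 is Z g / z G, so Z g is a parental gamete class with expected frequency (1 − r)/2 = 0.825/2 = 0.4125.
Expected number = 0.4125 × 1969 = 812.21 ≈ 812.

812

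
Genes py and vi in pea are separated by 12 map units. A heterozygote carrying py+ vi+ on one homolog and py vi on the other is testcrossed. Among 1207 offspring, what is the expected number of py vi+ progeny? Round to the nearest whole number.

A map distance of 12 map units corresponds to a recombination frequency of 0.120.
The F1 is py+ vi+ / py vi, so py vi+ is a recombinant gamete class with expected frequency r/2 = 0.120/2 = 0.0600.
Expected number = 0.0600 × 1207 = 72.42 ≈ 72.

72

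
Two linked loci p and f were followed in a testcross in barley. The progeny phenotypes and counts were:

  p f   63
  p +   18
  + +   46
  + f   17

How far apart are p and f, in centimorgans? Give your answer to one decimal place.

24.3 centimorgans

The two most frequent classes, + + (46) and p f (63), are the parental types, so the F1 was + + / p f.
The recombinant classes are + f and p +: 17 + 18 = 35.
Recombination frequency = 35/144 = 0.2431 ≈ 24.3%, i.e. 24.3 centimorgans.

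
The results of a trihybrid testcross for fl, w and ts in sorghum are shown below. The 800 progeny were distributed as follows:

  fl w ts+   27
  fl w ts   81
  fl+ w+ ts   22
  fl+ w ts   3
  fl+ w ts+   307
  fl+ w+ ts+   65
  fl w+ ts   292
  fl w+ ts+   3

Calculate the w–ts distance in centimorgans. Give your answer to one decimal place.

The two most frequent reciprocal classes, fl w+ ts and fl+ w ts+, are the parental types, so the F1 was fl w+ ts / fl+ w ts+.
The two rarest classes, fl w+ ts+ and fl+ w ts, are the double crossovers. Comparing them with the parentals, only the ts allele has switched, so ts is the middle locus and the order is fl – ts – w.
Crossovers in the ts–w interval produce the single-crossover classes fl w ts and fl+ w+ ts+ (81 + 65 = 146) plus the double crossovers (6).
RF(ts–w) = (146 + 6) / 800 = 152/800 = 0.1900 → 19.0 centimorgans.

19.0 centimorgans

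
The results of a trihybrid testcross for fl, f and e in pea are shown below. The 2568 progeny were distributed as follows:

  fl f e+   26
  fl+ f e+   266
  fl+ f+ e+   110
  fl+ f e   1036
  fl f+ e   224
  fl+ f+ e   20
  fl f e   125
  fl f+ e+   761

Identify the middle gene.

The two most frequent reciprocal classes, fl+ f e and fl f+ e+, are the parental types, so the F1 was fl+ f e / fl f+ e+.
The two rarest classes, fl+ f+ e and fl f e+, are the double crossovers. Comparing them with the parentals, only the f allele has switched, so f is the middle locus and the order is e – f – fl.

f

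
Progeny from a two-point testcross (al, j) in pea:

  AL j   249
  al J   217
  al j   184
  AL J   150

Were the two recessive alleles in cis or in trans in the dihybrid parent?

trans

The two most frequent classes are AL j (249) and al J (217); these are the parental (non-recombinant) types.
So the F1 carried AL j on one chromosome and al J on the other — the recessive alleles are on opposite chromosomes (trans / repulsion).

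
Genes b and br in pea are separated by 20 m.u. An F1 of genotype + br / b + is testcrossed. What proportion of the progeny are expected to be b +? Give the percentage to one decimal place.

40.0%

A map distance of 20 m.u. corresponds to a recombination frequency of 0.200.
The F1 is + br / b +, so b + is a parental gamete class with expected frequency (1 − r)/2 = 0.800/2 = 0.4000.
That is 0.4000 = 40.0% of the progeny.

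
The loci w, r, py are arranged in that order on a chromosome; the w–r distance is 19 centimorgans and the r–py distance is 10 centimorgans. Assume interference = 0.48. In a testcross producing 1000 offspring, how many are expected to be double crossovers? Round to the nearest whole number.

Map distances give recombination frequencies of 0.190 and 0.100 for the two intervals.
With interference 0.48 (so coincidence = 0.52), expected double-crossover frequency = 0.190 × 0.100 × 0.52 = 0.00988.
Expected number = 0.00988 × 1000 = 9.88 ≈ 10.

10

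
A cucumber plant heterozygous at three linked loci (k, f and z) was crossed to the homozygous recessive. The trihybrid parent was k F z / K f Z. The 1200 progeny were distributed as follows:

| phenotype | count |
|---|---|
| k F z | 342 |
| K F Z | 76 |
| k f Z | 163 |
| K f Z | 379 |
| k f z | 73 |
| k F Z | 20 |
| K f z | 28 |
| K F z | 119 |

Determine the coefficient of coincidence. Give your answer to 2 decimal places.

The two rarest classes, k F Z and K f z, are the double crossovers. Comparing them with the parentals, only the z allele has switched, so z is the middle locus and the order is f – z – k.
f–z: (149 + 48)/1200 = 0.1642; z–k: (282 + 48)/1200 = 0.2750.
Expected DCO frequency = 0.1642 × 0.2750 ≈ 0.04516; observed = 48/1200 ≈ 0.04000.
Coefficient of coincidence = 0.04000/0.04516 ≈ 0.89.

0.89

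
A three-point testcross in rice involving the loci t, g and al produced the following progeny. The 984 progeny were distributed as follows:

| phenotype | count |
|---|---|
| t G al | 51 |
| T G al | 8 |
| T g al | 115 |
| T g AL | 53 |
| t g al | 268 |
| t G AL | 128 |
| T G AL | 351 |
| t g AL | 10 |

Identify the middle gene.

al

The two most frequent reciprocal classes, T G AL and t g al, are the parental types, so the F1 was T G AL / t g al.
The two rarest classes, T G al and t g AL, are the double crossovers. Comparing them with the parentals, only the al allele has switched, so al is the middle locus and the order is t – al – g.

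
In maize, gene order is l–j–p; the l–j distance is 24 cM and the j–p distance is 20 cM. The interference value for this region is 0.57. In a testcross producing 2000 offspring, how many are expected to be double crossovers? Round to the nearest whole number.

41

Map distances give recombination frequencies of 0.240 and 0.200 for the two intervals.
With interference 0.57 (so coincidence = 0.43), expected double-crossover frequency = 0.240 × 0.200 × 0.43 = 0.02064.
Expected number = 0.02064 × 2000 = 41.28 ≈ 41.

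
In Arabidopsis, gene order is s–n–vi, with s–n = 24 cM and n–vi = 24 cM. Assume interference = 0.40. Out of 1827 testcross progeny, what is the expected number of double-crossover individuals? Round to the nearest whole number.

63

Map distances give recombination frequencies of 0.240 and 0.240 for the two intervals.
With interference 0.40 (so coincidence = 0.60), expected double-crossover frequency = 0.240 × 0.240 × 0.60 = 0.03456.
Expected number = 0.03456 × 1827 = 63.14 ≈ 63.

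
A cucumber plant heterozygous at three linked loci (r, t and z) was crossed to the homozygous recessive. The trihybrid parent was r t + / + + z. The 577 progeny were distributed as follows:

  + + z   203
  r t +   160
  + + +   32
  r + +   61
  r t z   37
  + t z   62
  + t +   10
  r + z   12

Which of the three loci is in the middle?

r

The two rarest classes, + t + and r + z, are the double crossovers. Comparing them with the parentals, only the r allele has switched, so r is the middle locus and the order is t – r – z.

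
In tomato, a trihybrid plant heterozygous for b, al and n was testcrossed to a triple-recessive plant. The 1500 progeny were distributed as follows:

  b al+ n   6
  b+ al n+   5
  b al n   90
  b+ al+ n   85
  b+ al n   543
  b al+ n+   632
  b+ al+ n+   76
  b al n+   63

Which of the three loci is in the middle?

n

The two most frequent reciprocal classes, b+ al n and b al+ n+, are the parental types, so the F1 was b+ al n / b al+ n+.
The two rarest classes, b+ al n+ and b al+ n, are the double crossovers. Comparing them with the parentals, only the n allele has switched, so n is the middle locus and the order is al – n – b.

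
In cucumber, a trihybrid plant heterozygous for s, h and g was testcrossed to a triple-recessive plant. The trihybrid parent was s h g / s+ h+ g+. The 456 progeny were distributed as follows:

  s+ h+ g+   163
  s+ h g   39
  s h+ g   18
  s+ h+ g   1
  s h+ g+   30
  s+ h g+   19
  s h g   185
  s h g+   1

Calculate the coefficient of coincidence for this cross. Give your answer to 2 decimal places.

The two rarest classes, s h g+ and s+ h+ g, are the double crossovers. Comparing them with the parentals, only the g allele has switched, so g is the middle locus and the order is h – g – s.
h–g: (37 + 2)/456 = 0.0855; g–s: (69 + 2)/456 = 0.1557.
Expected DCO frequency = 0.0855 × 0.1557 ≈ 0.01331; observed = 2/456 ≈ 0.00439.
Coefficient of coincidence = 0.00439/0.01331 ≈ 0.33.

0.33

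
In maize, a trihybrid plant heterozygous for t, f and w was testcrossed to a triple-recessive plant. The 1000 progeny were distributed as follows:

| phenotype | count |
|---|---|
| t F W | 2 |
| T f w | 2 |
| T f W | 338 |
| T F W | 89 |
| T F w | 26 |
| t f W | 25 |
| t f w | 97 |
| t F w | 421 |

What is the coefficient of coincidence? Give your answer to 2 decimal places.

0.38

The two most frequent reciprocal classes, T f W and t F w, are the parental types, so the F1 was T f W / t F w.
The two rarest classes, T f w and t F W, are the double crossovers. Comparing them with the parentals, only the w allele has switched, so w is the middle locus and the order is t – w – f.
t–w: (51 + 4)/1000 = 0.0550; w–f: (186 + 4)/1000 = 0.1900.
Expected DCO frequency = 0.0550 × 0.1900 ≈ 0.01045; observed = 4/1000 ≈ 0.00400.
Coefficient of coincidence = 0.00400/0.01045 ≈ 0.38.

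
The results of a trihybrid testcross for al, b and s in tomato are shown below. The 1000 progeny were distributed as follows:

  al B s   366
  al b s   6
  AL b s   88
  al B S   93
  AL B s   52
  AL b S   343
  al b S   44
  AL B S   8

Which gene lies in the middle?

The two most frequent reciprocal classes, AL b S and al B s, are the parental types, so the F1 was AL b S / al B s.
The two rarest classes, AL B S and al b s, are the double crossovers. Comparing them with the parentals, only the b allele has switched, so b is the middle locus and the order is s – b – al.

b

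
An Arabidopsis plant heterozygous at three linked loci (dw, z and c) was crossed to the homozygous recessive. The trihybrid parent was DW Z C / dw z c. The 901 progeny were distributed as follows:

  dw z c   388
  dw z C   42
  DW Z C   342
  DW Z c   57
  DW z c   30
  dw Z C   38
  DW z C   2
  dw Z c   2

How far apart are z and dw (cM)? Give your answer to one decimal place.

8.0 cM

The two rarest classes, DW z C and dw Z c, are the double crossovers. Comparing them with the parentals, only the z allele has switched, so z is the middle locus and the order is dw – z – c.
Crossovers in the dw–z interval produce the single-crossover classes dw Z C and DW z c (38 + 30 = 68) plus the double crossovers (4).
RF(dw–z) = (68 + 4) / 901 = 72/901 = 0.0799 → 8.0 cM.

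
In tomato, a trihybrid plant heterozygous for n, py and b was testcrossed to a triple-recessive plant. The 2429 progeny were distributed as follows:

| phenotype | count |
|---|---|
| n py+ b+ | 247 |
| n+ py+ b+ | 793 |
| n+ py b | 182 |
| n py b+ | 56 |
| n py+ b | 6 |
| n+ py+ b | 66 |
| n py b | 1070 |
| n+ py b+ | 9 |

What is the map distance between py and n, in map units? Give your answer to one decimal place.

The two most frequent reciprocal classes, n py b and n+ py+ b+, are the parental types, so the F1 was n py b / n+ py+ b+.
The two rarest classes, n py+ b and n+ py b+, are the double crossovers. Comparing them with the parentals, only the py allele has switched, so py is the middle locus and the order is b – py – n.
Crossovers in the py–n interval produce the single-crossover classes n+ py b and n py+ b+ (182 + 247 = 429) plus the double crossovers (15).
RF(py–n) = (429 + 15) / 2429 = 444/2429 = 0.1828 → 18.3 map units.

18.3 map units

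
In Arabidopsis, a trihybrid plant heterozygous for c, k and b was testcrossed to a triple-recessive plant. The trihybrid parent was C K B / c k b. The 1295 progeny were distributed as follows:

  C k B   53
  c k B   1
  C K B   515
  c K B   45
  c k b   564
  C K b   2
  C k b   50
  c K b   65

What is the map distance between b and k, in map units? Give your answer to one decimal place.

9.3 map units

The two rarest classes, C K b and c k B, are the double crossovers. Comparing them with the parentals, only the b allele has switched, so b is the middle locus and the order is k – b – c.
Crossovers in the k–b interval produce the single-crossover classes C k B and c K b (53 + 65 = 118) plus the double crossovers (3).
RF(k–b) = (118 + 3) / 1295 = 121/1295 = 0.0934 → 9.3 map units.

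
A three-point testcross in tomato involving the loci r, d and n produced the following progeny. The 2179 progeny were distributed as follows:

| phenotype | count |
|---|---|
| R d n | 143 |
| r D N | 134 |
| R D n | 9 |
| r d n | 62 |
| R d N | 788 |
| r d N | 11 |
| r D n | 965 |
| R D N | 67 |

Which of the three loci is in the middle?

r

The two most frequent reciprocal classes, r D n and R d N, are the parental types, so the F1 was r D n / R d N.
The two rarest classes, R D n and r d N, are the double crossovers. Comparing them with the parentals, only the r allele has switched, so r is the middle locus and the order is d – r – n.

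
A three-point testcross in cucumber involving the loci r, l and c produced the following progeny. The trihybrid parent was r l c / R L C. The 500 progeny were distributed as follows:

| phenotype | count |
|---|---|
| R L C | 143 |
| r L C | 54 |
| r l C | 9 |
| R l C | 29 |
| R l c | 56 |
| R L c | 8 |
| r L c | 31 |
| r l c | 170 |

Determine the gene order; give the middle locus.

c

The two rarest classes, r l C and R L c, are the double crossovers. Comparing them with the parentals, only the c allele has switched, so c is the middle locus and the order is l – c – r.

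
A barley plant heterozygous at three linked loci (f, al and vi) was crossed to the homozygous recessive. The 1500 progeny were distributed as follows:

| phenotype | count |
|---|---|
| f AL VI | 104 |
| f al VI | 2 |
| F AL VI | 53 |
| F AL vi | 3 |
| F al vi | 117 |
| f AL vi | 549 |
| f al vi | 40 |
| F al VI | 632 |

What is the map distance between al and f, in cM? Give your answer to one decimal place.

6.5 cM

The two most frequent reciprocal classes, f AL vi and F al VI, are the parental types, so the F1 was f AL vi / F al VI.
The two rarest classes, F AL vi and f al VI, are the double crossovers. Comparing them with the parentals, only the f allele has switched, so f is the middle locus and the order is vi – f – al.
Crossovers in the f–al interval produce the single-crossover classes f al vi and F AL VI (40 + 53 = 93) plus the double crossovers (5).
RF(f–al) = (93 + 5) / 1500 = 98/1500 = 0.0653 → 6.5 cM.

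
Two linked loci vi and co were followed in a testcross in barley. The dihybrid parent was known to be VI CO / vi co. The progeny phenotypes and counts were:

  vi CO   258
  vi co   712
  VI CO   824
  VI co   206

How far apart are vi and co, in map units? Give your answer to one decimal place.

The recombinant classes are VI co and vi CO: 206 + 258 = 464.
Recombination frequency = 464/2000 = 0.2320 ≈ 23.2%, i.e. 23.2 map units.

23.2 map units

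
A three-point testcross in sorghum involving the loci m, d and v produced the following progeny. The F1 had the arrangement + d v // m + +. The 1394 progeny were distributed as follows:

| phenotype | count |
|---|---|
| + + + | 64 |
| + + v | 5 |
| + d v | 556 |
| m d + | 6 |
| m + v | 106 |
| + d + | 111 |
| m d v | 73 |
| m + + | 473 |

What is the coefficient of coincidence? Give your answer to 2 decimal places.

0.45

The two rarest classes, + + v and m d +, are the double crossovers. Comparing them with the parentals, only the d allele has switched, so d is the middle locus and the order is m – d – v.
m–d: (137 + 11)/1394 = 0.1062; d–v: (217 + 11)/1394 = 0.1636.
Expected DCO frequency = 0.1062 × 0.1636 ≈ 0.01737; observed = 11/1394 ≈ 0.00789.
Coefficient of coincidence = 0.00789/0.01737 ≈ 0.45.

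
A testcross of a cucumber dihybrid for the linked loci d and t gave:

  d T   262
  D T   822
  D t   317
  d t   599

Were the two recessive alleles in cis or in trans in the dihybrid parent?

The two most frequent classes are D T (822) and d t (599); these are the parental (non-recombinant) types.
So the F1 carried D T on one chromosome and d t on the other — the recessive alleles are on the same chromosome (cis / coupling).

cis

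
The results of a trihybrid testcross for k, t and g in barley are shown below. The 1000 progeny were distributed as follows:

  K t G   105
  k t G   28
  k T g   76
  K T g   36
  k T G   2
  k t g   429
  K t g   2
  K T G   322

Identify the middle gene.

The two most frequent reciprocal classes, K T G and k t g, are the parental types, so the F1 was K T G / k t g.
The two rarest classes, k T G and K t g, are the double crossovers. Comparing them with the parentals, only the k allele has switched, so k is the middle locus and the order is g – k – t.

k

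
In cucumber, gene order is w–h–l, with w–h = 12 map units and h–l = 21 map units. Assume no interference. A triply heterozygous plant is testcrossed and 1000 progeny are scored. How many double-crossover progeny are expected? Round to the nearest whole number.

Map distances give recombination frequencies of 0.120 and 0.210 for the two intervals.
With no interference, expected double-crossover frequency = 0.120 × 0.210 = 0.02520.
Expected number = 0.02520 × 1000 = 25.20 ≈ 25.

25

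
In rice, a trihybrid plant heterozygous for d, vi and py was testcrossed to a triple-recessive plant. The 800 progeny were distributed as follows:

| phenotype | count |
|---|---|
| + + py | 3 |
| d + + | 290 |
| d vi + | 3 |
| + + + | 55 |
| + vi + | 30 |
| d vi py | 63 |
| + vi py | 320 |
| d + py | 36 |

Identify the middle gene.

vi

The two most frequent reciprocal classes, d + + and + vi py, are the parental types, so the F1 was d + + / + vi py.
The two rarest classes, d vi + and + + py, are the double crossovers. Comparing them with the parentals, only the vi allele has switched, so vi is the middle locus and the order is py – vi – d.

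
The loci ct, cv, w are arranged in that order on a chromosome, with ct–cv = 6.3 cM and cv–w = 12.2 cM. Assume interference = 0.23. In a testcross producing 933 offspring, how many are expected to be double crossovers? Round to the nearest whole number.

Map distances give recombination frequencies of 0.063 and 0.122 for the two intervals.
With interference 0.23 (so coincidence = 0.77), expected double-crossover frequency = 0.063 × 0.122 × 0.77 = 0.00592.
Expected number = 0.00592 × 933 = 5.52 ≈ 6.

6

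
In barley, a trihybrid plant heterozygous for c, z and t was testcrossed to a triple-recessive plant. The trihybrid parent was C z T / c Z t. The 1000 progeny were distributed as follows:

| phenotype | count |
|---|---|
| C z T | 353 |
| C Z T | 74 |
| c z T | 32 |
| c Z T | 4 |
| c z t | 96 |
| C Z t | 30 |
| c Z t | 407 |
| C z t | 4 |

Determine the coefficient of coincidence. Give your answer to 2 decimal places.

0.64

The two rarest classes, C z t and c Z T, are the double crossovers. Comparing them with the parentals, only the t allele has switched, so t is the middle locus and the order is c – t – z.
c–t: (62 + 8)/1000 = 0.0700; t–z: (170 + 8)/1000 = 0.1780.
Expected DCO frequency = 0.0700 × 0.1780 ≈ 0.01246; observed = 8/1000 ≈ 0.00800.
Coefficient of coincidence = 0.00800/0.01246 ≈ 0.64.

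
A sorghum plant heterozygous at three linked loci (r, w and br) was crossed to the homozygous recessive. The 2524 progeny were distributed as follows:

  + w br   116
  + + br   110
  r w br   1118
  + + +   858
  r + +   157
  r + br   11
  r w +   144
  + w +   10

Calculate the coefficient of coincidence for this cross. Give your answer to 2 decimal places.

The two most frequent reciprocal classes, r w br and + + +, are the parental types, so the F1 was r w br / + + +.
The two rarest classes, r + br and + w +, are the double crossovers. Comparing them with the parentals, only the w allele has switched, so w is the middle locus and the order is br – w – r.
br–w: (254 + 21)/2524 = 0.1090; w–r: (273 + 21)/2524 = 0.1165.
Expected DCO frequency = 0.1090 × 0.1165 ≈ 0.01270; observed = 21/2524 ≈ 0.00832.
Coefficient of coincidence = 0.00832/0.01270 ≈ 0.66.

0.66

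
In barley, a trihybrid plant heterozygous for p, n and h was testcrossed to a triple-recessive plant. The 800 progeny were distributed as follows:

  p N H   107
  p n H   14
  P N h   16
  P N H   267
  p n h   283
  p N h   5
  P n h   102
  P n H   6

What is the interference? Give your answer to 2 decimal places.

0.02

The two most frequent reciprocal classes, p n h and P N H, are the parental types, so the F1 was p n h / P N H.
The two rarest classes, p N h and P n H, are the double crossovers. Comparing them with the parentals, only the n allele has switched, so n is the middle locus and the order is h – n – p.
h–n: (30 + 11)/800 = 0.0512; n–p: (209 + 11)/800 = 0.2750.
Expected DCO frequency = 0.0512 × 0.2750 ≈ 0.01408; observed = 11/800 ≈ 0.01375.
Coefficient of coincidence = 0.01375/0.01408 ≈ 0.98; interference = 1 − 0.98 = 0.02.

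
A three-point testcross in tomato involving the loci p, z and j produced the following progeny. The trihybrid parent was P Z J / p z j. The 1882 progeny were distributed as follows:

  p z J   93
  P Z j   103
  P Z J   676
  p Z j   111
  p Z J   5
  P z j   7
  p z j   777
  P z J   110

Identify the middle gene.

p

The two rarest classes, p Z J and P z j, are the double crossovers. Comparing them with the parentals, only the p allele has switched, so p is the middle locus and the order is j – p – z.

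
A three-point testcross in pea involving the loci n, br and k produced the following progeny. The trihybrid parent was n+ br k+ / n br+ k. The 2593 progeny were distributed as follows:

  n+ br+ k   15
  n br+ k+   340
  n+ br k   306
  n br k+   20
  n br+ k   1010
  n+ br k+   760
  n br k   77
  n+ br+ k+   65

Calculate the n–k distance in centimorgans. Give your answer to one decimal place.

26.3 centimorgans

The two rarest classes, n br k+ and n+ br+ k, are the double crossovers. Comparing them with the parentals, only the n allele has switched, so n is the middle locus and the order is br – n – k.
Crossovers in the n–k interval produce the single-crossover classes n+ br k and n br+ k+ (306 + 340 = 646) plus the double crossovers (35).
RF(n–k) = (646 + 35) / 2593 = 681/2593 = 0.2626 → 26.3 centimorgans.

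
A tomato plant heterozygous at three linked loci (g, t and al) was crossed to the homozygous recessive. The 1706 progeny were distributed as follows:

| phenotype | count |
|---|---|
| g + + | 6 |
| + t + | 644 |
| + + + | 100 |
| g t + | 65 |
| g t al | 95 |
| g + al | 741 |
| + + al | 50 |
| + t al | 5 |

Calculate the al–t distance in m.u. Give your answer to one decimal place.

The two most frequent reciprocal classes, g + al and + t +, are the parental types, so the F1 was g + al / + t +.
The two rarest classes, g + + and + t al, are the double crossovers. Comparing them with the parentals, only the al allele has switched, so al is the middle locus and the order is g – al – t.
Crossovers in the al–t interval produce the single-crossover classes g t al and + + + (95 + 100 = 195) plus the double crossovers (11).
RF(al–t) = (195 + 11) / 1706 = 206/1706 = 0.1208 → 12.1 m.u.

12.1 m.u.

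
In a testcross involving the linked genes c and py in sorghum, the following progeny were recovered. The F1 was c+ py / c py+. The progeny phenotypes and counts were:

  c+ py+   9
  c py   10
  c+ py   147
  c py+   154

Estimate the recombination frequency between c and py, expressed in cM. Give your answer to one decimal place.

5.9 cM

The recombinant classes are c+ py+ and c py: 9 + 10 = 19.
Recombination frequency = 19/320 = 0.0594 ≈ 5.9%, i.e. 5.9 cM.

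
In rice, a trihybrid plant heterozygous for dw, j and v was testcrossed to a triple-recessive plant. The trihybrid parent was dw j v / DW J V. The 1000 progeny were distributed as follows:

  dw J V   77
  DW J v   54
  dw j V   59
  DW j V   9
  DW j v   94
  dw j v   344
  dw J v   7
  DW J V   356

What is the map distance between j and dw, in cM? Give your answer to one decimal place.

The two rarest classes, dw J v and DW j V, are the double crossovers. Comparing them with the parentals, only the j allele has switched, so j is the middle locus and the order is dw – j – v.
Crossovers in the dw–j interval produce the single-crossover classes DW j v and dw J V (94 + 77 = 171) plus the double crossovers (16).
RF(dw–j) = (171 + 16) / 1000 = 187/1000 = 0.1870 → 18.7 cM.

18.7 cM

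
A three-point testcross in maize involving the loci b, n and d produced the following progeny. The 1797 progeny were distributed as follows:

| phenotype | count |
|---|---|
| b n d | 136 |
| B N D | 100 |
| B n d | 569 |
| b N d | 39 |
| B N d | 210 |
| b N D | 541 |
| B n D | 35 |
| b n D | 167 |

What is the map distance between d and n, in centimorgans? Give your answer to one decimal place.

The two most frequent reciprocal classes, B n d and b N D, are the parental types, so the F1 was B n d / b N D.
The two rarest classes, B n D and b N d, are the double crossovers. Comparing them with the parentals, only the d allele has switched, so d is the middle locus and the order is n – d – b.
Crossovers in the n–d interval produce the single-crossover classes B N d and b n D (210 + 167 = 377) plus the double crossovers (74).
RF(n–d) = (377 + 74) / 1797 = 451/1797 = 0.2510 → 25.1 centimorgans.

25.1 centimorgans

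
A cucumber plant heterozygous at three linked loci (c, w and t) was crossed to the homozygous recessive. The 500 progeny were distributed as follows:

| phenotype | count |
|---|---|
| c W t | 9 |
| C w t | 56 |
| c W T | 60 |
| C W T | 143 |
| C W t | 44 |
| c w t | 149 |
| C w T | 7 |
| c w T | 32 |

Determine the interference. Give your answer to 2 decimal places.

0.34

The two most frequent reciprocal classes, c w t and C W T, are the parental types, so the F1 was c w t / C W T.
The two rarest classes, c W t and C w T, are the double crossovers. Comparing them with the parentals, only the w allele has switched, so w is the middle locus and the order is t – w – c.
t–w: (76 + 16)/500 = 0.1840; w–c: (116 + 16)/500 = 0.2640.
Expected DCO frequency = 0.1840 × 0.2640 ≈ 0.04858; observed = 16/500 ≈ 0.03200.
Coefficient of coincidence = 0.03200/0.04858 ≈ 0.66; interference = 1 − 0.66 = 0.34.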